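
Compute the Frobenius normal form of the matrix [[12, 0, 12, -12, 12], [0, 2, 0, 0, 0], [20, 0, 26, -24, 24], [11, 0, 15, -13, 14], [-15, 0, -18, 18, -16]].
R = [[2, 0, 0, 0, 0], [0, 2, 0, 0, 0], [0, 0, 0, 0, 12], [0, 0, 1, 0, -16], [0, 0, 0, 1, 7]]

The invariant factors of A (the non-unit diagonal entries of the Smith normal form of xI - A over ℚ[x]) are x - 2, x - 2, (x - 3)(x - 2)^2, each dividing the next. The characteristic polynomial is their product, (x - 3)(x - 2)^4.

The rational canonical form is the block-diagonal matrix of companion matrices C(f_i):
R = [[2, 0, 0, 0, 0], [0, 2, 0, 0, 0], [0, 0, 0, 0, 12], [0, 0, 1, 0, -16], [0, 0, 0, 1, 7]].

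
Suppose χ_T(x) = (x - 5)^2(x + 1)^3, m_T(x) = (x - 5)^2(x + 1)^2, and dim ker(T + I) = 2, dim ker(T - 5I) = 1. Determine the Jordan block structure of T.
Jordan blocks: (-1, 2), (-1, 1), (5, 2)

λ = -1: algebraic multiplicity 3 (exponent in χ_T), largest block size 2 (exponent in m_T), 2 blocks (geometric multiplicity). These force block sizes [2, 1].
λ = 5: algebraic multiplicity 2 (exponent in χ_T), largest block size 2 (exponent in m_T), 1 block (geometric multiplicity). This forces block sizes [2].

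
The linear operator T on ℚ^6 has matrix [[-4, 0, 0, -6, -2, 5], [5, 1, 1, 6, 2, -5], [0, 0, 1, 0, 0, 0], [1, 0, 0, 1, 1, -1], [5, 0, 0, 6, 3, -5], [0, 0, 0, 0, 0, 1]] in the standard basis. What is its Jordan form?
The characteristic polynomial is det(xI - A) = (x - 1)^5(x + 2), so the eigenvalues are -2 (algebraic multiplicity 1), 1 (algebraic multiplicity 5).

For λ = -2: algebraic multiplicity 1 gives one 1×1 block.

For λ = 1: rank(A - I) = 3, rank((A - I)^2) = 1. The eigenspace has dimension 6 - 3 = 3, so there are 3 Jordan blocks; the rank sequence gives block sizes [2, 2, 1].

Assembling the blocks gives the Jordan form J above.

J = [[-2, 0, 0, 0, 0, 0], [0, 1, 1, 0, 0, 0], [0, 0, 1, 0, 0, 0], [0, 0, 0, 1, 1, 0], [0, 0, 0, 0, 1, 0], [0, 0, 0, 0, 0, 1]]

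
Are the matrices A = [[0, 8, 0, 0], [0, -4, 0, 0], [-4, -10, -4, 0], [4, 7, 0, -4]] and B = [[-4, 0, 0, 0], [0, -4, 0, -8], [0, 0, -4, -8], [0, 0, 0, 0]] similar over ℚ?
No.

Both have characteristic polynomial x(x + 4)^3, but the minimal polynomial of A is x(x + 4)^2 while the minimal polynomial of B is x(x + 4). The minimal polynomial is a similarity invariant, so A and B are not similar.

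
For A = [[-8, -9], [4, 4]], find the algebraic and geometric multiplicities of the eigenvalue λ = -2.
The characteristic polynomial is (x + 2)^2, so the factor x + 2 appears with exponent 2: the algebraic multiplicity is 2.

rank(A + 2I) = 1, so the eigenspace has dimension 2 - 1 = 1: the geometric multiplicity is 1.

Since 1 < 2, A is not diagonalizable.

algebraic multiplicity 2, geometric multiplicity 1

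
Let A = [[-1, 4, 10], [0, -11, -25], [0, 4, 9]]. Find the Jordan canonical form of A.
The characteristic polynomial is det(xI - A) = (x + 1)^3, so the eigenvalues are -1 (algebraic multiplicity 3).

For λ = -1: rank(A + I) = 1, rank((A + I)^2) = 0. The eigenspace has dimension 3 - 1 = 2, so there are 2 Jordan blocks; the rank sequence gives block sizes [2, 1].

Assembling the blocks gives the Jordan form J above.

J = [[-1, 1, 0], [0, -1, 0], [0, 0, -1]]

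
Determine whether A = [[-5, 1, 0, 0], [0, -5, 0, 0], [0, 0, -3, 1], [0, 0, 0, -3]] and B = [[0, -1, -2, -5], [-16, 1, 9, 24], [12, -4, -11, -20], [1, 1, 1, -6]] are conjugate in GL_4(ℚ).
Two matrices over a field are similar if and only if they have the same invariant factors.

Both A and B have characteristic polynomial (x + 3)^2(x + 5)^2 and minimal polynomial (x + 3)^2(x + 5)^2. Computing further, both have invariant factors (x + 3)^2(x + 5)^2. Hence A and B are similar.

Yes.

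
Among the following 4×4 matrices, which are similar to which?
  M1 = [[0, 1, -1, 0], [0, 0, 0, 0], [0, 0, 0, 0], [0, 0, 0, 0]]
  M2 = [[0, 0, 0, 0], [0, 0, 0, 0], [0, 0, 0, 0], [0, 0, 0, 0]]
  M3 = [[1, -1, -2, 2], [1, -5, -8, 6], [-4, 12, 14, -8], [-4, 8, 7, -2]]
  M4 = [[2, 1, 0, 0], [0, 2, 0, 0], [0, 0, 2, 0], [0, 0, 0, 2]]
Characteristic polynomials: χ_{M1} = x^4, χ_{M2} = x^4, χ_{M3} = (x - 2)^4, χ_{M4} = (x - 2)^4.

{M1}: invariant factors x, x, x^2.

{M2}: invariant factors x, x, x, x.

{M3}: invariant factors (x - 2)^2, (x - 2)^2.

{M4}: invariant factors x - 2, x - 2, (x - 2)^2.

Matrices are similar if and only if their invariant-factor lists agree; the partition into similarity classes is {M1}, {M2}, {M3}, {M4}.

4 classes: {M1}, {M2}, {M3}, {M4}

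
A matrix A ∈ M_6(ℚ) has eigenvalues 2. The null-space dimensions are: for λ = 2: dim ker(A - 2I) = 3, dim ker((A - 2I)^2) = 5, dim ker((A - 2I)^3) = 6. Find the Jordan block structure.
λ = 2: successive nullity increments [3, 2, 1] count blocks of size ≥ k; block sizes are [3, 2, 1].

Jordan blocks: (2, 3), (2, 2), (2, 1)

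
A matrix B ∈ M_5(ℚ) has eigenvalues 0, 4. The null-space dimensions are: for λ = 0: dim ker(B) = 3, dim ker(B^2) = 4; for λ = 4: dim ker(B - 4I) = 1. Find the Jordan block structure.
λ = 0: successive nullity increments [3, 1] count blocks of size ≥ k; block sizes are [2, 1, 1].
λ = 4: successive nullity increments [1] count blocks of size ≥ k; block sizes are [1].

Jordan blocks: (0, 2), (0, 1), (0, 1), (4, 1)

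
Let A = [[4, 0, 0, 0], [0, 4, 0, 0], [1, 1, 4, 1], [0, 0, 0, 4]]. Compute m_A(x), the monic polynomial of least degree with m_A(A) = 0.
The characteristic polynomial factors as (x - 4)^4. The minimal polynomial is ∏(x - λ)^{k_λ} where k_λ is the size of the largest Jordan block at λ.

For λ = 4: rank(A - 4I) = 1, and the largest Jordan block has size 2 (the smallest k with rank((A - 4I)^k) = rank((A - 4I)^(k+1))).

So m_A(x) = (x - 4)^2.

m_A(x) = (x - 4)^2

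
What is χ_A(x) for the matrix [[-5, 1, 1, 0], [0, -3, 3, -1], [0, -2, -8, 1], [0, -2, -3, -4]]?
xI - A = [[x + 5, -1, -1, 0], [0, x + 3, -3, 1], [0, 2, x + 8, -1], [0, 2, 3, x + 4]].

Expanding det(xI - A) along the first row:
det(xI - A) = + (x + 5)·det([[x + 3, -3, 1], [2, x + 8, -1], [2, 3, x + 4]]) - (-1)·det([[0, -3, 1], [0, x + 8, -1], [0, 3, x + 4]]) + (-1)·det([[0, x + 3, 1], [0, 2, -1], [0, 2, x + 4]]) - (0)·det([[0, x + 3, -3], [0, 2, x + 8], [0, 2, 3]]).

Evaluating gives χ_A(x) = x^4 + 20x^3 + 150x^2 + 500x + 625 = (x + 5)^4.

χ_A(x) = (x + 5)^4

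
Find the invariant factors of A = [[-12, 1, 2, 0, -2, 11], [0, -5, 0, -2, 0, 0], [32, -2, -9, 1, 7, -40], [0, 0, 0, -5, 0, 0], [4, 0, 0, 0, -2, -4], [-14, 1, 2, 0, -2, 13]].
The Jordan structure of A has elementary divisors (x + 5)^2, (x + 5)^2, (x + 2), (x - 2). Arranging the block sizes at each eigenvalue in decreasing order and taking row products gives the invariant factors.

Invariant factors (smallest first, each dividing the next): (x + 5)^2, (x - 2)(x + 2)(x + 5)^2.

Check: the last factor (x - 2)(x + 2)(x + 5)^2 is the minimal polynomial, and the product (x - 2)(x + 2)(x + 5)^4 is the characteristic polynomial.

(x + 5)^2, (x - 2)(x + 2)(x + 5)^2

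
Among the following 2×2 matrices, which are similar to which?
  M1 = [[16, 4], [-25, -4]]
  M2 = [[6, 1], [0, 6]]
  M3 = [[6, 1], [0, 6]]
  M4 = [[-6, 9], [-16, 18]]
Characteristic polynomials: χ_{M1} = (x - 6)^2, χ_{M2} = (x - 6)^2, χ_{M3} = (x - 6)^2, χ_{M4} = (x - 6)^2.

{M1, M2, M3, M4}: invariant factors (x - 6)^2.

Matrices are similar if and only if their invariant-factor lists agree; the partition into similarity classes is {M1, M2, M3, M4}.

1 class: {M1, M2, M3, M4}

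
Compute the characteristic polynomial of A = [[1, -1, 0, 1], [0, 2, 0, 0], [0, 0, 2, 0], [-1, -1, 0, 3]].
χ_A(x) = (x - 2)^4

xI - A = [[x - 1, 1, 0, -1], [0, x - 2, 0, 0], [0, 0, x - 2, 0], [1, 1, 0, x - 3]].

Expanding det(xI - A) along the first row:
det(xI - A) = + (x - 1)·det([[x - 2, 0, 0], [0, x - 2, 0], [1, 0, x - 3]]) - (1)·det([[0, 0, 0], [0, x - 2, 0], [1, 0, x - 3]]) + (0)·det([[0, x - 2, 0], [0, 0, 0], [1, 1, x - 3]]) - (-1)·det([[0, x - 2, 0], [0, 0, x - 2], [1, 1, 0]]).

Evaluating gives χ_A(x) = x^4 - 8x^3 + 24x^2 - 32x + 16 = (x - 2)^4.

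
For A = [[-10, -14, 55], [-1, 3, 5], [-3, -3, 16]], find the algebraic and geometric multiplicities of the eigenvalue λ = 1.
algebraic multiplicity 1, geometric multiplicity 1

The characteristic polynomial is (x - 4)^2(x - 1), so the factor x - 1 appears with exponent 1: the algebraic multiplicity is 1.

rank(A - I) = 2, so the eigenspace has dimension 3 - 2 = 1: the geometric multiplicity is 1.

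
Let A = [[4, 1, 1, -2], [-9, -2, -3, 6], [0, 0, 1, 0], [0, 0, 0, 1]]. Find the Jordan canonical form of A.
The characteristic polynomial is det(xI - A) = (x - 1)^4, so the eigenvalues are 1 (algebraic multiplicity 4).

For λ = 1: rank(A - I) = 1, rank((A - I)^2) = 0. The eigenspace has dimension 4 - 1 = 3, so there are 3 Jordan blocks; the rank sequence gives block sizes [2, 1, 1].

Assembling the blocks gives the Jordan form J above.

J = [[1, 1, 0, 0], [0, 1, 0, 0], [0, 0, 1, 0], [0, 0, 0, 1]]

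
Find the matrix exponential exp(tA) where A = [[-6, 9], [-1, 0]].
e^{tA} = [[(1 - 3*t)*e^{-3*t}, 9*t*e^{-3*t}], [-t*e^{-3*t}, (3*t + 1)*e^{-3*t}]]

A has Jordan form J = [[-3, 1], [0, -3]] with A = PJP^{-1}, so e^{tA} = P e^{tJ} P^{-1}.

For a Jordan block J_k(λ), e^{tJ_k(λ)} = e^{λt} · (I + tN + t^2 N^2/2! + ... + t^{k-1} N^{k-1}/(k-1)!) where N is the nilpotent superdiagonal part.

Assembling the blocks and conjugating back gives the entries of e^{tA} as shown above.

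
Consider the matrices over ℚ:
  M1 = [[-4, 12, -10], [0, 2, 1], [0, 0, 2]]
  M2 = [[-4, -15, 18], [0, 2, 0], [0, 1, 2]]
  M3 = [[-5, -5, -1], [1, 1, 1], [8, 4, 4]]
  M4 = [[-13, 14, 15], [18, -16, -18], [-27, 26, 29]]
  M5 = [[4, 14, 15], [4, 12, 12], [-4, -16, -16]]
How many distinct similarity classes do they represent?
1 class: {M1, M2, M3, M4, M5}

Characteristic polynomials: χ_{M1} = (x - 2)^2(x + 4), χ_{M2} = (x - 2)^2(x + 4), χ_{M3} = (x - 2)^2(x + 4), χ_{M4} = (x - 2)^2(x + 4), χ_{M5} = (x - 2)^2(x + 4).

{M1, M2, M3, M4, M5}: invariant factors (x - 2)^2(x + 4).

Matrices are similar if and only if their invariant-factor lists agree; the partition into similarity classes is {M1, M2, M3, M4, M5}.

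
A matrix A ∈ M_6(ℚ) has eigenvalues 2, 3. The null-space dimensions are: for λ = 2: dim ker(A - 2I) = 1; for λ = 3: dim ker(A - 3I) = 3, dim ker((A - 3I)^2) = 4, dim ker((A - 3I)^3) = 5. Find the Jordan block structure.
Jordan blocks: (2, 1), (3, 3), (3, 1), (3, 1)

λ = 2: successive nullity increments [1] count blocks of size ≥ k; block sizes are [1].
λ = 3: successive nullity increments [3, 1, 1] count blocks of size ≥ k; block sizes are [3, 1, 1].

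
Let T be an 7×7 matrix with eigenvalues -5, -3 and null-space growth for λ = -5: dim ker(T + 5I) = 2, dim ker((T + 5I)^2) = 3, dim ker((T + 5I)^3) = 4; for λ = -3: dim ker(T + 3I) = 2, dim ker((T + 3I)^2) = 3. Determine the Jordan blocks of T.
Jordan blocks: (-5, 3), (-5, 1), (-3, 2), (-3, 1)

λ = -5: successive nullity increments [2, 1, 1] count blocks of size ≥ k; block sizes are [3, 1].
λ = -3: successive nullity increments [2, 1] count blocks of size ≥ k; block sizes are [2, 1].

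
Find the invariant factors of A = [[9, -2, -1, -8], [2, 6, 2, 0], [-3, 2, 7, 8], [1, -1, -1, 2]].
(x - 6)^2, (x - 6)^2

The Jordan structure of A has elementary divisors (x - 6)^2, (x - 6)^2. Arranging the block sizes at each eigenvalue in decreasing order and taking row products gives the invariant factors.

Invariant factors (smallest first, each dividing the next): (x - 6)^2, (x - 6)^2.

Check: the last factor (x - 6)^2 is the minimal polynomial, and the product (x - 6)^4 is the characteristic polynomial.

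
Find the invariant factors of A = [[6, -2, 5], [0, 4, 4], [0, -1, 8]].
The Jordan structure of A has elementary divisors (x - 6)^3. Arranging the block sizes at each eigenvalue in decreasing order and taking row products gives the invariant factors.

Invariant factors (smallest first, each dividing the next): (x - 6)^3.

Check: the last factor (x - 6)^3 is the minimal polynomial, and the product (x - 6)^3 is the characteristic polynomial.

(x - 6)^3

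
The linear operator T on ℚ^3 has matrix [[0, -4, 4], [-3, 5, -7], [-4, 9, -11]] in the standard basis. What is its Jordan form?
J = [[-2, 1, 0], [0, -2, 1], [0, 0, -2]]

The characteristic polynomial is det(xI - A) = (x + 2)^3, so the eigenvalues are -2 (algebraic multiplicity 3).

For λ = -2: rank(A + 2I) = 2, rank((A + 2I)^2) = 1, rank((A + 2I)^3) = 0. The eigenspace has dimension 3 - 2 = 1, so there is 1 Jordan block; the rank sequence gives block sizes [3].

Assembling the blocks gives the Jordan form J above.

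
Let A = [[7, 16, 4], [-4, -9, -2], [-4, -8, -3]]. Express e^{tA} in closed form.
e^{tA} = [[5*e^{-t} - 4*e^{-3*t}, 8*e^{-t} - 8*e^{-3*t}, 2*e^{-t} - 2*e^{-3*t}], [-2*e^{-t} + 2*e^{-3*t}, -3*e^{-t} + 4*e^{-3*t}, (1 - e^{2*t})*e^{-3*t}], [-2*e^{-t} + 2*e^{-3*t}, -4*e^{-t} + 4*e^{-3*t}, e^{-3*t}]]

A has Jordan form J = [[-3, 0, 0], [0, -1, 0], [0, 0, -1]] with A = PJP^{-1}, so e^{tA} = P e^{tJ} P^{-1}.

For a Jordan block J_k(λ), e^{tJ_k(λ)} = e^{λt} · (I + tN + t^2 N^2/2! + ... + t^{k-1} N^{k-1}/(k-1)!) where N is the nilpotent superdiagonal part.

Assembling the blocks and conjugating back gives the entries of e^{tA} as shown above.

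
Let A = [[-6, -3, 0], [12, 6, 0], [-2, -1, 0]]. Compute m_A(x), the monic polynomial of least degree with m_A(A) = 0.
The characteristic polynomial factors as x^3. The minimal polynomial is ∏(x - λ)^{k_λ} where k_λ is the size of the largest Jordan block at λ.

For λ = 0: rank(A) = 1, and the largest Jordan block has size 2 (the smallest k with rank(A^k) = rank(A^(k+1))).

So m_A(x) = x^2.

m_A(x) = x^2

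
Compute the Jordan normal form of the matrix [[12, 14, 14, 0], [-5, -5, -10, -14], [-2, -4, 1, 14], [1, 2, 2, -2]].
The characteristic polynomial is det(xI - A) = (x - 5)^2(x + 2)^2, so the eigenvalues are -2 (algebraic multiplicity 2), 5 (algebraic multiplicity 2).

For λ = -2: rank(A + 2I) = 3, rank((A + 2I)^2) = 2. The eigenspace has dimension 4 - 3 = 1, so there is 1 Jordan block; the rank sequence gives block sizes [2].

For λ = 5: rank(A - 5I) = 2. The eigenspace has dimension 4 - 2 = 2, so there are 2 Jordan blocks; the rank sequence gives block sizes [1, 1].

Assembling the blocks gives the Jordan form J above.

J = [[-2, 1, 0, 0], [0, -2, 0, 0], [0, 0, 5, 0], [0, 0, 0, 5]]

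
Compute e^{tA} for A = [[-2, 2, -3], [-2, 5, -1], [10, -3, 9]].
e^{tA} = [[(t^2 - 6*t + 1)*e^{4*t}, t*(4 - t)*e^{4*t}/2, t*(t - 6)*e^{4*t}/2], [-2*t*e^{4*t}, (t + 1)*e^{4*t}, -t*e^{4*t}], [2*t*(5 - t)*e^{4*t}, t*(t - 3)*e^{4*t}, (-t^2 + 5*t + 1)*e^{4*t}]]

A has Jordan form J = [[4, 1, 0], [0, 4, 1], [0, 0, 4]] with A = PJP^{-1}, so e^{tA} = P e^{tJ} P^{-1}.

For a Jordan block J_k(λ), e^{tJ_k(λ)} = e^{λt} · (I + tN + t^2 N^2/2! + ... + t^{k-1} N^{k-1}/(k-1)!) where N is the nilpotent superdiagonal part.

Assembling the blocks and conjugating back gives the entries of e^{tA} as shown above.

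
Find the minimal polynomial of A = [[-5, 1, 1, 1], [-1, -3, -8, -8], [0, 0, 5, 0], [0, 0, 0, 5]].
m_A(x) = (x - 5)(x + 4)^2

The characteristic polynomial factors as (x - 5)^2(x + 4)^2. The minimal polynomial is ∏(x - λ)^{k_λ} where k_λ is the size of the largest Jordan block at λ.

For λ = -4: rank(A + 4I) = 3, and the largest Jordan block has size 2 (the smallest k with rank((A + 4I)^k) = rank((A + 4I)^(k+1))).
For λ = 5: rank(A - 5I) = 2, and the largest Jordan block has size 1 (the smallest k with rank((A - 5I)^k) = rank((A - 5I)^(k+1))).

So m_A(x) = (x - 5)(x + 4)^2.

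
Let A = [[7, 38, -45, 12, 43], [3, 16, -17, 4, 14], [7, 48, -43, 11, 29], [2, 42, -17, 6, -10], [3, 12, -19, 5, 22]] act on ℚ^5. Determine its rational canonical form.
The invariant factors of A (the non-unit diagonal entries of the Smith normal form of xI - A over ℚ[x]) are (x - 6)(x^2 - x - 1)^2, each dividing the next. The characteristic polynomial is their product, (x - 6)(x^2 - x - 1)^2.

The rational canonical form is the block-diagonal matrix of companion matrices C(f_i):
R = [[0, 0, 0, 0, 6], [1, 0, 0, 0, 11], [0, 1, 0, 0, -8], [0, 0, 1, 0, -11], [0, 0, 0, 1, 8]].

Note the characteristic polynomial does not split into linear factors over ℚ, so A has no Jordan form over ℚ; the rational canonical form exists over any field.

R = [[0, 0, 0, 0, 6], [1, 0, 0, 0, 11], [0, 1, 0, 0, -8], [0, 0, 1, 0, -11], [0, 0, 0, 1, 8]]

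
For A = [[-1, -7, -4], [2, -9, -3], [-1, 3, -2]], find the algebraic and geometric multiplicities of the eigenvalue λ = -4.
algebraic multiplicity 3, geometric multiplicity 1

The characteristic polynomial is (x + 4)^3, so the factor x + 4 appears with exponent 3: the algebraic multiplicity is 3.

rank(A + 4I) = 2, so the eigenspace has dimension 3 - 2 = 1: the geometric multiplicity is 1.

Since 1 < 3, A is not diagonalizable.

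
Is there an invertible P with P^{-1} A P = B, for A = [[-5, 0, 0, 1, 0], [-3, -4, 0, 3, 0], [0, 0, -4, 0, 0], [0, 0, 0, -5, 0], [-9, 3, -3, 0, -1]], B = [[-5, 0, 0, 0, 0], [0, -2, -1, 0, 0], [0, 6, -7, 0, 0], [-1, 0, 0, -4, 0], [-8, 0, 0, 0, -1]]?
Both have characteristic polynomial (x + 1)(x + 4)^2(x + 5)^2, but the minimal polynomial of A is (x + 1)(x + 4)(x + 5)^2 while the minimal polynomial of B is (x + 1)(x + 4)(x + 5). The minimal polynomial is a similarity invariant, so A and B are not similar.

No.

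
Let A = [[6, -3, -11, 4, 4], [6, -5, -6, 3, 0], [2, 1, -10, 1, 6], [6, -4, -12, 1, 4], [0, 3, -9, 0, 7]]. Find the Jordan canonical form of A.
J = [[-2, 1, 0, 0, 0], [0, -2, 0, 0, 0], [0, 0, 1, 1, 0], [0, 0, 0, 1, 0], [0, 0, 0, 0, 1]]

The characteristic polynomial is det(xI - A) = (x - 1)^3(x + 2)^2, so the eigenvalues are -2 (algebraic multiplicity 2), 1 (algebraic multiplicity 3).

For λ = -2: rank(A + 2I) = 4, rank((A + 2I)^2) = 3. The eigenspace has dimension 5 - 4 = 1, so there is 1 Jordan block; the rank sequence gives block sizes [2].

For λ = 1: rank(A - I) = 3, rank((A - I)^2) = 2. The eigenspace has dimension 5 - 3 = 2, so there are 2 Jordan blocks; the rank sequence gives block sizes [2, 1].

Assembling the blocks gives the Jordan form J above.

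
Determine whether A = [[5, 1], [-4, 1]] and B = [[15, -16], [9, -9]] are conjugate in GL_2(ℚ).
Yes.

Two matrices over a field are similar if and only if they have the same invariant factors.

Both A and B have characteristic polynomial (x - 3)^2 and minimal polynomial (x - 3)^2. Computing further, both have invariant factors (x - 3)^2. Hence A and B are similar.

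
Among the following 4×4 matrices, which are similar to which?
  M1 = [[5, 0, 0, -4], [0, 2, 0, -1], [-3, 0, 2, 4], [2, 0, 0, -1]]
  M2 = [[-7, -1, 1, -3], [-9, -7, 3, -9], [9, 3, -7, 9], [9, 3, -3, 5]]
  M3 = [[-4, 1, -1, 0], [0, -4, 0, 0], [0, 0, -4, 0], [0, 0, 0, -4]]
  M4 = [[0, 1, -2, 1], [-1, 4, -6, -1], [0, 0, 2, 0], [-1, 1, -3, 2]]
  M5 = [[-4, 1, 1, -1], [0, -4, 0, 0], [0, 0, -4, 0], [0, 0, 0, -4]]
3 classes: {M1}, {M2, M3, M5}, {M4}

Characteristic polynomials: χ_{M1} = (x - 3)(x - 2)^2(x - 1), χ_{M2} = (x + 4)^4, χ_{M3} = (x + 4)^4, χ_{M4} = (x - 3)(x - 2)^2(x - 1), χ_{M5} = (x + 4)^4.

{M1}: invariant factors x - 2, (x - 3)(x - 2)(x - 1).

{M2, M3, M5}: invariant factors x + 4, x + 4, (x + 4)^2.

{M4}: invariant factors (x - 3)(x - 2)^2(x - 1).

Matrices are similar if and only if their invariant-factor lists agree; the partition into similarity classes is {M1}, {M2, M3, M5}, {M4}.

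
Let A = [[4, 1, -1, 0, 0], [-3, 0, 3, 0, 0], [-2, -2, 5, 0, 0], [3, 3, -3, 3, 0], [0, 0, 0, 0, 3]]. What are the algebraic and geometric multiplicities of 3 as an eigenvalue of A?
algebraic multiplicity 5, geometric multiplicity 4

The characteristic polynomial is (x - 3)^5, so the factor x - 3 appears with exponent 5: the algebraic multiplicity is 5.

rank(A - 3I) = 1, so the eigenspace has dimension 5 - 1 = 4: the geometric multiplicity is 4.

Since 4 < 5, A is not diagonalizable.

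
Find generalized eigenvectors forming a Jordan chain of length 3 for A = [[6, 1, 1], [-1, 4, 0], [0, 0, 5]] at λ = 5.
v_1 = [[1, -2, 1]]^T, v_2 = [[0, 1, 0]]^T, v_3 = [[1, -1, 0]]^T

We seek v_1 ∈ ker((A - 5I)^3) \ ker((A - 5I)^2), then set v_{i+1} = (A - 5I) v_i.

One such chain is v_1 = [[1, -2, 1]]^T, v_2 = [[0, 1, 0]]^T, v_3 = [[1, -1, 0]]^T. Check: (A - 5I) v_3 = [[0, 0, 0]]^T = 0.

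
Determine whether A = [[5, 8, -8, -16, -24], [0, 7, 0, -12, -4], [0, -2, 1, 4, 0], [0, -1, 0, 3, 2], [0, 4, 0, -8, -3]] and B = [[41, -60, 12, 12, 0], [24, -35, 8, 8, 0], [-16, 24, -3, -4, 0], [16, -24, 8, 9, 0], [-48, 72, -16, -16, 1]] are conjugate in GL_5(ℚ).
Both have characteristic polynomial (x - 5)^2(x - 1)^3, but the minimal polynomial of A is (x - 5)(x - 1)^2 while the minimal polynomial of B is (x - 5)(x - 1). The minimal polynomial is a similarity invariant, so A and B are not similar.

No.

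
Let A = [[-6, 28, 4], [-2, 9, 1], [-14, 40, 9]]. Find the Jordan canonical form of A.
J = [[2, 0, 0], [0, 5, 1], [0, 0, 5]]

The characteristic polynomial is det(xI - A) = (x - 5)^2(x - 2), so the eigenvalues are 2 (algebraic multiplicity 1), 5 (algebraic multiplicity 2).

For λ = 2: algebraic multiplicity 1 gives one 1×1 block.

For λ = 5: rank(A - 5I) = 2, rank((A - 5I)^2) = 1. The eigenspace has dimension 3 - 2 = 1, so there is 1 Jordan block; the rank sequence gives block sizes [2].

Assembling the blocks gives the Jordan form J above.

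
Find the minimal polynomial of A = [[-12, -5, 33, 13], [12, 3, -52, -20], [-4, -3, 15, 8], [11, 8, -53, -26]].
The characteristic polynomial factors as (x + 5)^4. The minimal polynomial is ∏(x - λ)^{k_λ} where k_λ is the size of the largest Jordan block at λ.

For λ = -5: rank(A + 5I) = 2, and the largest Jordan block has size 2 (the smallest k with rank((A + 5I)^k) = rank((A + 5I)^(k+1))).

So m_A(x) = (x + 5)^2.

m_A(x) = (x + 5)^2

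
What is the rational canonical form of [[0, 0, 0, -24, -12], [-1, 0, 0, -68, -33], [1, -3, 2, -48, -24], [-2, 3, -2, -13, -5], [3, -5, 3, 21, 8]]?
R = [[0, 0, 0, 0, 12], [1, 0, 0, 0, -17], [0, 1, 0, 0, 3], [0, 0, 1, 0, 6], [0, 0, 0, 1, -3]]

The invariant factors of A (the non-unit diagonal entries of the Smith normal form of xI - A over ℚ[x]) are (x - 1)(x + 4)(x^3 - 2x + 3), each dividing the next. The characteristic polynomial is their product, (x - 1)(x + 4)(x^3 - 2x + 3).

The rational canonical form is the block-diagonal matrix of companion matrices C(f_i):
R = [[0, 0, 0, 0, 12], [1, 0, 0, 0, -17], [0, 1, 0, 0, 3], [0, 0, 1, 0, 6], [0, 0, 0, 1, -3]].

Note the characteristic polynomial does not split into linear factors over ℚ, so A has no Jordan form over ℚ; the rational canonical form exists over any field.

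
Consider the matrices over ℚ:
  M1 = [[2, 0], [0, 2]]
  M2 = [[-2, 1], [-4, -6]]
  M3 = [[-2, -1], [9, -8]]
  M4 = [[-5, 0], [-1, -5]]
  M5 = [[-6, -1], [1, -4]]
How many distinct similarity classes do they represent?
3 classes: {M1}, {M2}, {M3, M4, M5}

Characteristic polynomials: χ_{M1} = (x - 2)^2, χ_{M2} = (x + 4)^2, χ_{M3} = (x + 5)^2, χ_{M4} = (x + 5)^2, χ_{M5} = (x + 5)^2.

{M1}: invariant factors x - 2, x - 2.

{M2}: invariant factors (x + 4)^2.

{M3, M4, M5}: invariant factors (x + 5)^2.

Matrices are similar if and only if their invariant-factor lists agree; the partition into similarity classes is {M1}, {M2}, {M3, M4, M5}.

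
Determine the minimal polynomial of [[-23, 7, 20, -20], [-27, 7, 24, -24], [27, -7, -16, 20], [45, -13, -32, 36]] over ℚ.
m_A(x) = (x - 4)(x + 2)^2

The characteristic polynomial factors as (x - 4)^2(x + 2)^2. The minimal polynomial is ∏(x - λ)^{k_λ} where k_λ is the size of the largest Jordan block at λ.

For λ = -2: rank(A + 2I) = 3, and the largest Jordan block has size 2 (the smallest k with rank((A + 2I)^k) = rank((A + 2I)^(k+1))).
For λ = 4: rank(A - 4I) = 2, and the largest Jordan block has size 1 (the smallest k with rank((A - 4I)^k) = rank((A - 4I)^(k+1))).

So m_A(x) = (x - 4)(x + 2)^2.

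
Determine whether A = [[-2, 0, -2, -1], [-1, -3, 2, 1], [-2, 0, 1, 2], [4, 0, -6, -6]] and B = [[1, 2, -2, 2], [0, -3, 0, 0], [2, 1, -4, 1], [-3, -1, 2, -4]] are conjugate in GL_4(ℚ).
Two matrices over a field are similar if and only if they have the same invariant factors.

Both A and B have characteristic polynomial (x + 2)^2(x + 3)^2 and minimal polynomial (x + 2)^2(x + 3). Computing further, both have invariant factors x + 3, (x + 2)^2(x + 3). Hence A and B are similar.

Yes.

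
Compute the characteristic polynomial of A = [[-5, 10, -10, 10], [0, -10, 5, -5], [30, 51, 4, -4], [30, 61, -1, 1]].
xI - A = [[x + 5, -10, 10, -10], [0, x + 10, -5, 5], [-30, -51, x - 4, 4], [-30, -61, 1, x - 1]].

Expanding det(xI - A) along the first row:
det(xI - A) = + (x + 5)·det([[x + 10, -5, 5], [-51, x - 4, 4], [-61, 1, x - 1]]) - (-10)·det([[0, -5, 5], [-30, x - 4, 4], [-30, 1, x - 1]]) + (10)·det([[0, x + 10, 5], [-30, -51, 4], [-30, -61, x - 1]]) - (-10)·det([[0, x + 10, -5], [-30, -51, x - 4], [-30, -61, 1]]).

Evaluating gives χ_A(x) = x^4 + 10x^3 + 25x^2 = x^2(x + 5)^2.

χ_A(x) = x^2(x + 5)^2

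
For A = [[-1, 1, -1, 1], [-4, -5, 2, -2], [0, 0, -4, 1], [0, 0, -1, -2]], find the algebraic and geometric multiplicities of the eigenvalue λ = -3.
algebraic multiplicity 4, geometric multiplicity 2

The characteristic polynomial is (x + 3)^4, so the factor x + 3 appears with exponent 4: the algebraic multiplicity is 4.

rank(A + 3I) = 2, so the eigenspace has dimension 4 - 2 = 2: the geometric multiplicity is 2.

Since 2 < 4, A is not diagonalizable.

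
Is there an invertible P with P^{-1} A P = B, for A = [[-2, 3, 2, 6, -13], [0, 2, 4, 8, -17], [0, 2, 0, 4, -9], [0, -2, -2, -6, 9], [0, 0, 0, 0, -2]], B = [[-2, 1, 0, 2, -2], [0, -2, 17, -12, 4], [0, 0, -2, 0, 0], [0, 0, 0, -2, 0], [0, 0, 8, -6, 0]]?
Two matrices over a field are similar if and only if they have the same invariant factors.

Both A and B have characteristic polynomial x(x + 2)^4 and minimal polynomial x(x + 2)^3. Computing further, both have invariant factors x + 2, x(x + 2)^3. Hence A and B are similar.

Yes.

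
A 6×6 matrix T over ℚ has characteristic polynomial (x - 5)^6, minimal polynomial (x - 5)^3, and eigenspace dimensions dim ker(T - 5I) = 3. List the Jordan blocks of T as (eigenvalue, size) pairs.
Jordan blocks: (5, 3), (5, 2), (5, 1)

λ = 5: algebraic multiplicity 6 (exponent in χ_T), largest block size 3 (exponent in m_T), 3 blocks (geometric multiplicity). These force block sizes [3, 2, 1].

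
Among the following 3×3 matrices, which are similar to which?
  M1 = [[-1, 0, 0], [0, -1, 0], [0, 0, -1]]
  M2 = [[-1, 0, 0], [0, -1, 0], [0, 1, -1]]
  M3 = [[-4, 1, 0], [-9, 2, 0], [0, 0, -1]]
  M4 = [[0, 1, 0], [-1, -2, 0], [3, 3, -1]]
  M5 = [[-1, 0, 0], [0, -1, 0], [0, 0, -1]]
Characteristic polynomials: χ_{M1} = (x + 1)^3, χ_{M2} = (x + 1)^3, χ_{M3} = (x + 1)^3, χ_{M4} = (x + 1)^3, χ_{M5} = (x + 1)^3.

{M1, M5}: invariant factors x + 1, x + 1, x + 1.

{M2, M3, M4}: invariant factors x + 1, (x + 1)^2.

Matrices are similar if and only if their invariant-factor lists agree; the partition into similarity classes is {M1, M5}, {M2, M3, M4}.

2 classes: {M1, M5}, {M2, M3, M4}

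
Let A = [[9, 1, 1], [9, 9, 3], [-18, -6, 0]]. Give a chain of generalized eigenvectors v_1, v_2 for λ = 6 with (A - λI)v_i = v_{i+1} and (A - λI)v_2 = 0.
We seek v_1 ∈ ker((A - 6I)^2) \ ker(A - 6I), then set v_{i+1} = (A - 6I) v_i.

One such chain is v_1 = [[-2, -9, 16]]^T, v_2 = [[1, 3, -6]]^T. Check: (A - 6I) v_2 = [[0, 0, 0]]^T = 0.

v_1 = [[-2, -9, 16]]^T, v_2 = [[1, 3, -6]]^T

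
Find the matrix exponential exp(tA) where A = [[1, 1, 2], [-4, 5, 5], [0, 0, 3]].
A has Jordan form J = [[3, 1, 0], [0, 3, 1], [0, 0, 3]] with A = PJP^{-1}, so e^{tA} = P e^{tJ} P^{-1}.

For a Jordan block J_k(λ), e^{tJ_k(λ)} = e^{λt} · (I + tN + t^2 N^2/2! + ... + t^{k-1} N^{k-1}/(k-1)!) where N is the nilpotent superdiagonal part.

Assembling the blocks and conjugating back gives the entries of e^{tA} as shown above.

e^{tA} = [[(1 - 2*t)*e^{3*t}, t*e^{3*t}, t*(t + 4)*e^{3*t}/2], [-4*t*e^{3*t}, (2*t + 1)*e^{3*t}, t*(t + 5)*e^{3*t}], [0, 0, e^{3*t}]]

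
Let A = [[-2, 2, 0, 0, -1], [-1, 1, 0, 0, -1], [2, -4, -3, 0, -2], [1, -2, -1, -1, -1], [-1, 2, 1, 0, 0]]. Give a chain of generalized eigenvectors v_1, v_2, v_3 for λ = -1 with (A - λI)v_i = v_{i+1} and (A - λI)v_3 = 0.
v_1 = [[0, 0, 1, 0, -1]]^T, v_2 = [[1, 1, 0, 0, 0]]^T, v_3 = [[1, 1, -2, -1, 1]]^T

We seek v_1 ∈ ker((A + I)^3) \ ker((A + I)^2), then set v_{i+1} = (A + I) v_i.

One such chain is v_1 = [[0, 0, 1, 0, -1]]^T, v_2 = [[1, 1, 0, 0, 0]]^T, v_3 = [[1, 1, -2, -1, 1]]^T. Check: (A + I) v_3 = [[0, 0, 0, 0, 0]]^T = 0.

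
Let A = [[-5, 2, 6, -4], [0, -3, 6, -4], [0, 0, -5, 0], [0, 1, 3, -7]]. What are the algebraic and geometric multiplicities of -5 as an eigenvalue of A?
The characteristic polynomial is (x + 5)^4, so the factor x + 5 appears with exponent 4: the algebraic multiplicity is 4.

rank(A + 5I) = 1, so the eigenspace has dimension 4 - 1 = 3: the geometric multiplicity is 3.

Since 3 < 4, A is not diagonalizable.

algebraic multiplicity 4, geometric multiplicity 3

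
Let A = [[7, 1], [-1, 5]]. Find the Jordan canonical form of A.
J = [[6, 1], [0, 6]]

The characteristic polynomial is det(xI - A) = (x - 6)^2, so the eigenvalues are 6 (algebraic multiplicity 2).

For λ = 6: rank(A - 6I) = 1, rank((A - 6I)^2) = 0. The eigenspace has dimension 2 - 1 = 1, so there is 1 Jordan block; the rank sequence gives block sizes [2].

Assembling the blocks gives the Jordan form J above.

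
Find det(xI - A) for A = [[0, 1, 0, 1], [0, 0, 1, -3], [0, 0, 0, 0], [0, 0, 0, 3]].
xI - A = [[x, -1, 0, -1], [0, x, -1, 3], [0, 0, x, 0], [0, 0, 0, x - 3]].

Expanding det(xI - A) along the first row:
det(xI - A) = + (x)·det([[x, -1, 3], [0, x, 0], [0, 0, x - 3]]) - (-1)·det([[0, -1, 3], [0, x, 0], [0, 0, x - 3]]) + (0)·det([[0, x, 3], [0, 0, 0], [0, 0, x - 3]]) - (-1)·det([[0, x, -1], [0, 0, x], [0, 0, 0]]).

Evaluating gives χ_A(x) = x^4 - 3x^3 = x^3(x - 3).

χ_A(x) = x^3(x - 3)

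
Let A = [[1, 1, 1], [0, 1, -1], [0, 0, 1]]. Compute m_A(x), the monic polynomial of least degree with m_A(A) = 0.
The characteristic polynomial factors as (x - 1)^3. The minimal polynomial is ∏(x - λ)^{k_λ} where k_λ is the size of the largest Jordan block at λ.

For λ = 1: rank(A - I) = 2, and the largest Jordan block has size 3 (the smallest k with rank((A - I)^k) = rank((A - I)^(k+1))).

So m_A(x) = (x - 1)^3.

m_A(x) = (x - 1)^3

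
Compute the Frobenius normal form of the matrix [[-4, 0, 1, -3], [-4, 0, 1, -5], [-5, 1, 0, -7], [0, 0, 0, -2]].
The invariant factors of A (the non-unit diagonal entries of the Smith normal form of xI - A over ℚ[x]) are x + 2, x(x + 2)^2, each dividing the next. The characteristic polynomial is their product, x(x + 2)^3.

The rational canonical form is the block-diagonal matrix of companion matrices C(f_i):
R = [[-2, 0, 0, 0], [0, 0, 0, 0], [0, 1, 0, -4], [0, 0, 1, -4]].

R = [[-2, 0, 0, 0], [0, 0, 0, 0], [0, 1, 0, -4], [0, 0, 1, -4]]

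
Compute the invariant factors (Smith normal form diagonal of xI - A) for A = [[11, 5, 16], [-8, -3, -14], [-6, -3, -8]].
(x - 1)^2(x + 2)

The Jordan structure of A has elementary divisors (x + 2), (x - 1)^2. Arranging the block sizes at each eigenvalue in decreasing order and taking row products gives the invariant factors.

Invariant factors (smallest first, each dividing the next): (x - 1)^2(x + 2).

Check: the last factor (x - 1)^2(x + 2) is the minimal polynomial, and the product (x - 1)^2(x + 2) is the characteristic polynomial.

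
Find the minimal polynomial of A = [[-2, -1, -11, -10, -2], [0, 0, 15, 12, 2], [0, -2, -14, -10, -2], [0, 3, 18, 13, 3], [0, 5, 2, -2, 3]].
The characteristic polynomial factors as (x - 3)^2(x + 2)^3. The minimal polynomial is ∏(x - λ)^{k_λ} where k_λ is the size of the largest Jordan block at λ.

For λ = -2: rank(A + 2I) = 4, and the largest Jordan block has size 3 (the smallest k with rank((A + 2I)^k) = rank((A + 2I)^(k+1))).
For λ = 3: rank(A - 3I) = 4, and the largest Jordan block has size 2 (the smallest k with rank((A - 3I)^k) = rank((A - 3I)^(k+1))).

So m_A(x) = (x - 3)^2(x + 2)^3.

m_A(x) = (x - 3)^2(x + 2)^3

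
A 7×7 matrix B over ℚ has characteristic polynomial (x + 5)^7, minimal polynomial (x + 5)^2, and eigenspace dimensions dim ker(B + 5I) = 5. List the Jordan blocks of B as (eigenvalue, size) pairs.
λ = -5: algebraic multiplicity 7 (exponent in χ_B), largest block size 2 (exponent in m_B), 5 blocks (geometric multiplicity). These force block sizes [2, 2, 1, 1, 1].

Jordan blocks: (-5, 2), (-5, 2), (-5, 1), (-5, 1), (-5, 1)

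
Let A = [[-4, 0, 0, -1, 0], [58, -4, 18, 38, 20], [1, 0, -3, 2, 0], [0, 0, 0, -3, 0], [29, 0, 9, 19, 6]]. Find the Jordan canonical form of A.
The characteristic polynomial is det(xI - A) = (x - 6)(x + 3)^2(x + 4)^2, so the eigenvalues are -4 (algebraic multiplicity 2), -3 (algebraic multiplicity 2), 6 (algebraic multiplicity 1).

For λ = -4: rank(A + 4I) = 3. The eigenspace has dimension 5 - 3 = 2, so there are 2 Jordan blocks; the rank sequence gives block sizes [1, 1].

For λ = -3: rank(A + 3I) = 4, rank((A + 3I)^2) = 3. The eigenspace has dimension 5 - 4 = 1, so there is 1 Jordan block; the rank sequence gives block sizes [2].

For λ = 6: algebraic multiplicity 1 gives one 1×1 block.

Assembling the blocks gives the Jordan form J above.

J = [[-4, 0, 0, 0, 0], [0, -4, 0, 0, 0], [0, 0, -3, 1, 0], [0, 0, 0, -3, 0], [0, 0, 0, 0, 6]]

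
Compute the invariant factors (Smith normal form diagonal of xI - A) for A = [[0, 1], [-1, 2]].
The Jordan structure of A has elementary divisors (x - 1)^2. Arranging the block sizes at each eigenvalue in decreasing order and taking row products gives the invariant factors.

Invariant factors (smallest first, each dividing the next): (x - 1)^2.

Check: the last factor (x - 1)^2 is the minimal polynomial, and the product (x - 1)^2 is the characteristic polynomial.

(x - 1)^2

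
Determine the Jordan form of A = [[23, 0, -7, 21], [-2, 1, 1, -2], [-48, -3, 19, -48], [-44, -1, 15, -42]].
J = [[-5, 0, 0, 0], [0, 2, 1, 0], [0, 0, 2, 0], [0, 0, 0, 2]]

The characteristic polynomial is det(xI - A) = (x - 2)^3(x + 5), so the eigenvalues are -5 (algebraic multiplicity 1), 2 (algebraic multiplicity 3).

For λ = -5: algebraic multiplicity 1 gives one 1×1 block.

For λ = 2: rank(A - 2I) = 2, rank((A - 2I)^2) = 1. The eigenspace has dimension 4 - 2 = 2, so there are 2 Jordan blocks; the rank sequence gives block sizes [2, 1].

Assembling the blocks gives the Jordan form J above.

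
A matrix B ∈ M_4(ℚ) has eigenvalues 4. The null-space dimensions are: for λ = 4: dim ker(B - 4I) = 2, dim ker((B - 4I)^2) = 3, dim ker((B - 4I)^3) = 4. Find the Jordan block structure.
λ = 4: successive nullity increments [2, 1, 1] count blocks of size ≥ k; block sizes are [3, 1].

Jordan blocks: (4, 3), (4, 1)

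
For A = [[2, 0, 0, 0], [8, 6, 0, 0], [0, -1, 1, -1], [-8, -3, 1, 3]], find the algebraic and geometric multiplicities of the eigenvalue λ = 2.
algebraic multiplicity 3, geometric multiplicity 2

The characteristic polynomial is (x - 6)(x - 2)^3, so the factor x - 2 appears with exponent 3: the algebraic multiplicity is 3.

rank(A - 2I) = 2, so the eigenspace has dimension 4 - 2 = 2: the geometric multiplicity is 2.

Since 2 < 3, A is not diagonalizable.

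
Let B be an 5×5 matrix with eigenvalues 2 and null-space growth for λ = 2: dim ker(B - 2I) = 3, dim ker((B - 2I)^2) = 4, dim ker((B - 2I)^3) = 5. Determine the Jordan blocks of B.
Jordan blocks: (2, 3), (2, 1), (2, 1)

λ = 2: successive nullity increments [3, 1, 1] count blocks of size ≥ k; block sizes are [3, 1, 1].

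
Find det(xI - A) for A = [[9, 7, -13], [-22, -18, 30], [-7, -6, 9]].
χ_A(x) = x^3

xI - A = [[x - 9, -7, 13], [22, x + 18, -30], [7, 6, x - 9]].

Expanding det(xI - A) along the first row:
det(xI - A) = + (x - 9)·det([[x + 18, -30], [6, x - 9]]) - (-7)·det([[22, -30], [7, x - 9]]) + (13)·det([[22, x + 18], [7, 6]]).

Evaluating gives χ_A(x) = x^3.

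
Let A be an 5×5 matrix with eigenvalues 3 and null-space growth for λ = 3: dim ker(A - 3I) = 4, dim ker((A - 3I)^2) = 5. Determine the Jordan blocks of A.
λ = 3: successive nullity increments [4, 1] count blocks of size ≥ k; block sizes are [2, 1, 1, 1].

Jordan blocks: (3, 2), (3, 1), (3, 1), (3, 1)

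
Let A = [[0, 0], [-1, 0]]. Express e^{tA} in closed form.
A has Jordan form J = [[0, 1], [0, 0]] with A = PJP^{-1}, so e^{tA} = P e^{tJ} P^{-1}.

For a Jordan block J_k(λ), e^{tJ_k(λ)} = e^{λt} · (I + tN + t^2 N^2/2! + ... + t^{k-1} N^{k-1}/(k-1)!) where N is the nilpotent superdiagonal part.

Assembling the blocks and conjugating back gives the entries of e^{tA} as shown above.

e^{tA} = [[1, 0], [-t, 1]]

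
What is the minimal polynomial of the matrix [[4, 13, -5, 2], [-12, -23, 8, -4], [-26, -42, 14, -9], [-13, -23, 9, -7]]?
The characteristic polynomial factors as (x + 3)^4. The minimal polynomial is ∏(x - λ)^{k_λ} where k_λ is the size of the largest Jordan block at λ.

For λ = -3: rank(A + 3I) = 2, and the largest Jordan block has size 3 (the smallest k with rank((A + 3I)^k) = rank((A + 3I)^(k+1))).

So m_A(x) = (x + 3)^3.

m_A(x) = (x + 3)^3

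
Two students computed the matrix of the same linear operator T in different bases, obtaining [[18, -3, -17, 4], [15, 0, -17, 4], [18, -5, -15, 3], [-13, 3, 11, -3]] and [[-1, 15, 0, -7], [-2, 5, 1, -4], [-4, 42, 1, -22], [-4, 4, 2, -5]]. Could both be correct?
Yes.

Two matrices over a field are similar if and only if they have the same invariant factors.

Both A and B have characteristic polynomial (x - 3)(x + 1)^3 and minimal polynomial (x - 3)(x + 1)^3. Computing further, both have invariant factors (x - 3)(x + 1)^3. Hence A and B are similar.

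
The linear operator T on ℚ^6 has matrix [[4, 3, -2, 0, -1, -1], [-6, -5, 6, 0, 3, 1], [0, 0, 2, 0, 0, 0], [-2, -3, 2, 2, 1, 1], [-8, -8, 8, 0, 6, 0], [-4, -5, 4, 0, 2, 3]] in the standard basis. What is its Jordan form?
J = [[2, 1, 0, 0, 0, 0], [0, 2, 1, 0, 0, 0], [0, 0, 2, 0, 0, 0], [0, 0, 0, 2, 0, 0], [0, 0, 0, 0, 2, 0], [0, 0, 0, 0, 0, 2]]

The characteristic polynomial is det(xI - A) = (x - 2)^6, so the eigenvalues are 2 (algebraic multiplicity 6).

For λ = 2: rank(A - 2I) = 2, rank((A - 2I)^2) = 1, rank((A - 2I)^3) = 0. The eigenspace has dimension 6 - 2 = 4, so there are 4 Jordan blocks; the rank sequence gives block sizes [3, 1, 1, 1].

Assembling the blocks gives the Jordan form J above.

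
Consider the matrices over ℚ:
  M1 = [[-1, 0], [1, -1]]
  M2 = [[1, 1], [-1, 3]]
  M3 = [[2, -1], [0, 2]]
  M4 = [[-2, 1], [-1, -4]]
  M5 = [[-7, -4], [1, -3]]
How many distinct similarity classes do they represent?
4 classes: {M1}, {M2, M3}, {M4}, {M5}

Characteristic polynomials: χ_{M1} = (x + 1)^2, χ_{M2} = (x - 2)^2, χ_{M3} = (x - 2)^2, χ_{M4} = (x + 3)^2, χ_{M5} = (x + 5)^2.

{M1}: invariant factors (x + 1)^2.

{M2, M3}: invariant factors (x - 2)^2.

{M4}: invariant factors (x + 3)^2.

{M5}: invariant factors (x + 5)^2.

Matrices are similar if and only if their invariant-factor lists agree; the partition into similarity classes is {M1}, {M2, M3}, {M4}, {M5}.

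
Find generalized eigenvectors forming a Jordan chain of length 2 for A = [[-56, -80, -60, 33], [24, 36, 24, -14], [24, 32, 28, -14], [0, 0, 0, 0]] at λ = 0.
We seek v_1 ∈ ker(A^2) \ ker(A), then set v_{i+1} = A v_i.

One such chain is v_1 = [[-2, 1, 1, 1]]^T, v_2 = [[5, -2, -2, 0]]^T. Check: A v_2 = [[0, 0, 0, 0]]^T = 0.

v_1 = [[-2, 1, 1, 1]]^T, v_2 = [[5, -2, -2, 0]]^T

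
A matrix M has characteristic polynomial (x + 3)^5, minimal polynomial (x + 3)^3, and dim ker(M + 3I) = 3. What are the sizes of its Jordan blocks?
λ = -3: algebraic multiplicity 5 (exponent in χ_M), largest block size 3 (exponent in m_M), 3 blocks (geometric multiplicity). These force block sizes [3, 1, 1].

Jordan blocks: (-3, 3), (-3, 1), (-3, 1)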